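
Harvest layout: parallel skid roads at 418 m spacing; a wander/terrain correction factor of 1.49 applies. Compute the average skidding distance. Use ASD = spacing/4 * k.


Formula: ASD = (spacing / 4) * correction
Uncorrected distance = spacing / 4 = 418 / 4 = 104.5 m
ASD = 104.5 * 1.49 = 156 m

156


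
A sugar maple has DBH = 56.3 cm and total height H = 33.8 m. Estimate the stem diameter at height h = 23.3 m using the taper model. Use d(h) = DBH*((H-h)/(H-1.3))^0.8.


Taper: d(h) = DBH * ((H - h) / (H - 1.3))^0.8
Numerator = H - h = 33.8 - 23.3 = 10.5 m
Denominator = H - 1.3 = 33.8 - 1.3 = 32.5 m
Ratio = 10.5 / 32.5 = 0.32308
d = 56.3 * 0.32308^0.8 = 22.8 cm

22.8


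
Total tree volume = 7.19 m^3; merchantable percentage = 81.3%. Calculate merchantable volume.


Formula: MV = V_total * (merchantable_pct / 100)
Merchantable fraction = 81.3% / 100 = 0.813
MV = 7.19 m^3 * 0.813 = 5.845 m^3

5.845


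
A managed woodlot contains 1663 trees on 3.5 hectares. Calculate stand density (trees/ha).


Formula: Stand Density = N_trees / Area_ha
Density = 1663 trees / 3.5 ha
Density = 475 trees/ha

475


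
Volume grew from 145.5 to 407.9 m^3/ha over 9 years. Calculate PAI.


Formula: PAI = (V_T2 - V_T1) / (T2 - T1)
Volume increment = 407.9 - 145.5 = 262.4 m^3/ha
PAI = 262.4 / 9 = 29.16 m^3/ha/year

29.16


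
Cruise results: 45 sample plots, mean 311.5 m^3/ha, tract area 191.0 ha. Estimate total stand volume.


Formula: Total Volume = Mean Volume per ha * Total Area
Total Volume = 311.5 m^3/ha * 191.0 ha
Total Volume = 59497 m^3

59497


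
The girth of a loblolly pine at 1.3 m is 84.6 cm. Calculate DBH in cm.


Formula: DBH = C / pi
DBH = 84.6 / pi
pi = 3.14159...
DBH = 26.9 cm

26.9


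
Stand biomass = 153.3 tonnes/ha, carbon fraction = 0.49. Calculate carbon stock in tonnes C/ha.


Formula: Carbon Stock = Biomass * Carbon Fraction
C = 153.3 t/ha * 0.49
C = 75.1 t C/ha

75.1


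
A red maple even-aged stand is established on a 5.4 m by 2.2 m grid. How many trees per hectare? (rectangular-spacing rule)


Formula: TPH = 10000 m^2/ha / (spacing_x * spacing_y)
Area per tree = 5.4 m * 2.2 m = 11.88 m^2
TPH = 10000 / 11.88 = 842 trees/ha

842


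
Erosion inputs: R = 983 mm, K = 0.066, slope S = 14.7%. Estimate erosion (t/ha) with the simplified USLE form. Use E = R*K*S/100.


Formula: E = R * K * S / 100  (simplified USLE)
R * K = 983 * 0.066 = 64.878
E = 64.878 * 14.7 / 100 = 9.54 t/ha

9.54


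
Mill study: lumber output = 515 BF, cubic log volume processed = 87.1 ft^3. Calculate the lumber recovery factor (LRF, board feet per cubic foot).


Formula: LRF = Lumber Output (BF) / Log Input (ft^3)
LRF = 515 BF / 87.1 ft^3
LRF = 5.91 BF/ft^3

5.91


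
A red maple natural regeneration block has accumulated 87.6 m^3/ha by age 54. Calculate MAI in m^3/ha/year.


Formula: MAI = Total Volume / Stand Age
MAI = 87.6 m^3/ha / 54 years
MAI = 1.62 m^3/ha/year

1.62


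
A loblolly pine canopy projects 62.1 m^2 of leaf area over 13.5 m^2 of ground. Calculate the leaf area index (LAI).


Formula: LAI = total leaf area / ground area  (dimensionless)
LAI = 62.1 m^2 / 13.5 m^2
LAI = 4.6

4.6


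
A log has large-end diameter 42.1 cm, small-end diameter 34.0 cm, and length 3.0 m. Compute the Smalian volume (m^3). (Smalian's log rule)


Smalian: V = (A1 + A2)/2 * L,  A = pi*(D/200)^2
A1 = pi*(42.1/200)^2 = 0.139205 m^2
A2 = pi*(34.0/200)^2 = 0.090792 m^2
V = (0.139205+0.090792)/2*3.0 = 0.345 m^3

0.345


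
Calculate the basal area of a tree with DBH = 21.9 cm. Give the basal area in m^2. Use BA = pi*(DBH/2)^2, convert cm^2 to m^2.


Formula: BA = pi * (DBH/2)^2 / 10000  (cm^2 to m^2)
Radius = DBH/2 = 21.9/2 = 10.95 cm
BA = pi * 10.95^2 / 10000
   = 376.6848 cm^2 / 10000
   = 0.0377 m^2

0.0377


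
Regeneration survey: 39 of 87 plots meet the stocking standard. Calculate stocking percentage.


Formula: Stocking % = stocked plots / total plots * 100
Stocking = 39 / 87 * 100
Stocking = 0.4483 * 100 = 44.8%

44.8


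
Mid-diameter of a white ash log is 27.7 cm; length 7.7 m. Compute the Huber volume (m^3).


Huber: V = Am * L,  Am = pi*(Dm/200)^2
Am = pi*(27.7/200)^2 = 0.060263 m^2
V = 0.060263*7.7 = 0.464 m^3

0.464


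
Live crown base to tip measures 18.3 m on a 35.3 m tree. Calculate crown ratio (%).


Formula: Crown Ratio = (Crown Length / Total Height) * 100
CR = (18.3 m / 35.3 m) * 100
CR = 0.5184 * 100 = 51.8%

51.8


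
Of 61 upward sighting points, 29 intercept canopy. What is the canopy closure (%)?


Formula: Canopy closure = covered points / total points * 100
Closure = 29 / 61 * 100
Closure = 0.4754 * 100 = 47.5%

47.5


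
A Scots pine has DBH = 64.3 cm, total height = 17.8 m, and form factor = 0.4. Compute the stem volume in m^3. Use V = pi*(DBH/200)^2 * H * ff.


Formula: V = pi * (DBH/200)^2 * H * ff
Radius = DBH/200 = 64.3/200 = 0.3215 m
Radius^2 = 0.3215^2 = 0.10336225 m^2
V = pi * 0.10336225 * 17.8 * 0.4
V = 2.312 m^3

2.312


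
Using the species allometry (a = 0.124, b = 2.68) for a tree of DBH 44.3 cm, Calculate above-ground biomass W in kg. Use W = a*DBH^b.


Formula: W = a * DBH^b  (allometric power law)
DBH^b = 44.3^2.68 = 25844.1341
W = 0.124 * 25844.1341 = 3204.7 kg

3204.7


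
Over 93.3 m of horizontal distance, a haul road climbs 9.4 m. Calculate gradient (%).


Formula: Gradient = rise / run * 100
Gradient = 9.4 / 93.3 * 100 = 10.1%

10.1


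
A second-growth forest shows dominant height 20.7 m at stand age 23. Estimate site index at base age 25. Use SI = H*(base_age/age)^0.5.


Formula: SI = H_dom * (base_age / age)^0.5
Age ratio = 25 / 23 = 1.08696
sqrt(age_ratio) = 1.04257
SI = 20.7 * 1.04257 = 21.6 m

21.6


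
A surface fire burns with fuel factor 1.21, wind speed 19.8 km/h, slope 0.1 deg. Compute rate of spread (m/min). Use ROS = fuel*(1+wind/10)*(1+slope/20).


Formula: ROS = fuel * (1 + wind/10) * (1 + slope/20)
Wind factor = 1 + 19.8/10 = 2.98
Slope factor = 1 + 0.1/20 = 1.005
ROS = 1.21 * 2.98 * 1.005 = 3.62 m/min

3.62


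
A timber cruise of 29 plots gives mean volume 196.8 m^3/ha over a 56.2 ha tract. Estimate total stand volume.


Formula: Total Volume = Mean Volume per ha * Total Area
Total Volume = 196.8 m^3/ha * 56.2 ha
Total Volume = 11060 m^3

11060


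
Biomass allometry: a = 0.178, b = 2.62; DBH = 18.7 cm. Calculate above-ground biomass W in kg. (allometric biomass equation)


Formula: W = a * DBH^b  (allometric power law)
DBH^b = 18.7^2.62 = 2148.9436
W = 0.178 * 2148.9436 = 382.5 kg

382.5


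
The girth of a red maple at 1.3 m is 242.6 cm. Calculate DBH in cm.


Formula: DBH = C / pi
DBH = 242.6 / pi
pi = 3.14159...
DBH = 77.2 cm

77.2


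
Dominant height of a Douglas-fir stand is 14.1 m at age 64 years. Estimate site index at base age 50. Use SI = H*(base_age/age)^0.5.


Formula: SI = H_dom * (base_age / age)^0.5
Age ratio = 50 / 64 = 0.78125
sqrt(age_ratio) = 0.88388
SI = 14.1 * 0.88388 = 12.5 m

12.5


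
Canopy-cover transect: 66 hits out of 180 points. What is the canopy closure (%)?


Formula: Canopy closure = covered points / total points * 100
Closure = 66 / 180 * 100
Closure = 0.3667 * 100 = 36.7%

36.7


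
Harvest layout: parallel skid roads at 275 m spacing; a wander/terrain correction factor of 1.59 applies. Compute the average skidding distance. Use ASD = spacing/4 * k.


Formula: ASD = (spacing / 4) * correction
Uncorrected distance = spacing / 4 = 275 / 4 = 68.75 m
ASD = 68.75 * 1.59 = 109 m

109


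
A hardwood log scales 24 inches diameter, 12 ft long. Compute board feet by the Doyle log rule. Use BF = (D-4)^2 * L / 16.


Doyle: BF = (D - 4)^2 * L / 16
Adjusted diameter = 24 - 4 = 20 in
(D-4)^2 = 20^2 = 400
BF = 400 * 12 / 16 = 300 BF

300


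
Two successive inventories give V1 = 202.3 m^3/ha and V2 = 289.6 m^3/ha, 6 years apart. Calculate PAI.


Formula: PAI = (V_T2 - V_T1) / (T2 - T1)
Volume increment = 289.6 - 202.3 = 87.3 m^3/ha
PAI = 87.3 / 6 = 14.55 m^3/ha/year

14.55


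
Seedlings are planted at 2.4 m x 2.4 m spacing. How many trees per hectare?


Formula: TPH = 10000 m^2/ha / (spacing_x * spacing_y)
Area per tree = 2.4 m * 2.4 m = 5.76 m^2
TPH = 10000 / 5.76 = 1736 trees/ha

1736


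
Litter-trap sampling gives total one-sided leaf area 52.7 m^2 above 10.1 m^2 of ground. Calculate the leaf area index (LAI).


Formula: LAI = total leaf area / ground area  (dimensionless)
LAI = 52.7 m^2 / 10.1 m^2
LAI = 5.22

5.22


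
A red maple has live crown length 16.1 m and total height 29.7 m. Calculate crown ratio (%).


Formula: Crown Ratio = (Crown Length / Total Height) * 100
CR = (16.1 m / 29.7 m) * 100
CR = 0.5421 * 100 = 54.2%

54.2


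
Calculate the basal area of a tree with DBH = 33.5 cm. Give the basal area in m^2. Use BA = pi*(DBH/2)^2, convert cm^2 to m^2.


Formula: BA = pi * (DBH/2)^2 / 10000  (cm^2 to m^2)
Radius = DBH/2 = 33.5/2 = 16.75 cm
BA = pi * 16.75^2 / 10000
   = 881.4131 cm^2 / 10000
   = 0.0881 m^2

0.0881


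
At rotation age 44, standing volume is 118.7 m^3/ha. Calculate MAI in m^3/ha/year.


Formula: MAI = Total Volume / Stand Age
MAI = 118.7 m^3/ha / 44 years
MAI = 2.7 m^3/ha/year

2.7


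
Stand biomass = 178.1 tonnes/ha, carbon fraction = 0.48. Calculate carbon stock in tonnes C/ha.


Formula: Carbon Stock = Biomass * Carbon Fraction
C = 178.1 t/ha * 0.48
C = 85.5 t C/ha

85.5


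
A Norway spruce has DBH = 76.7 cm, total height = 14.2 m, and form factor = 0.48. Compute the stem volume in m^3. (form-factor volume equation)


Formula: V = pi * (DBH/200)^2 * H * ff
Radius = DBH/200 = 76.7/200 = 0.3835 m
Radius^2 = 0.3835^2 = 0.14707225 m^2
V = pi * 0.14707225 * 14.2 * 0.48
V = 3.149 m^3

3.149


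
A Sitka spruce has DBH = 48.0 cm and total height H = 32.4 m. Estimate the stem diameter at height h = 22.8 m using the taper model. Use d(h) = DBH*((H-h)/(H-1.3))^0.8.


Taper: d(h) = DBH * ((H - h) / (H - 1.3))^0.8
Numerator = H - h = 32.4 - 22.8 = 9.6 m
Denominator = H - 1.3 = 32.4 - 1.3 = 31.1 m
Ratio = 9.6 / 31.1 = 0.30868
d = 48.0 * 0.30868^0.8 = 18.7 cm

18.7


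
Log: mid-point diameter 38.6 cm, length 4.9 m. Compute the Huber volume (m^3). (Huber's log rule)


Huber: V = Am * L,  Am = pi*(Dm/200)^2
Am = pi*(38.6/200)^2 = 0.117021 m^2
V = 0.117021*4.9 = 0.5734 m^3

0.5734


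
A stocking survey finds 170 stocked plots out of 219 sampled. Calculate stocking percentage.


Formula: Stocking % = stocked plots / total plots * 100
Stocking = 170 / 219 * 100
Stocking = 0.7763 * 100 = 77.6%

77.6


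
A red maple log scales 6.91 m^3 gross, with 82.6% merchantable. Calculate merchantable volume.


Formula: MV = V_total * (merchantable_pct / 100)
Merchantable fraction = 82.6% / 100 = 0.826
MV = 6.91 m^3 * 0.826 = 5.708 m^3

5.708


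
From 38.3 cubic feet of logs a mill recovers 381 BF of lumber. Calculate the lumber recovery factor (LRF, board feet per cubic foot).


Formula: LRF = Lumber Output (BF) / Log Input (ft^3)
LRF = 381 BF / 38.3 ft^3
LRF = 9.95 BF/ft^3

9.95


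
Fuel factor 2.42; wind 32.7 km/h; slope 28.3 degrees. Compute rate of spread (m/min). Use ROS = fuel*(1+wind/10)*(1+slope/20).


Formula: ROS = fuel * (1 + wind/10) * (1 + slope/20)
Wind factor = 1 + 32.7/10 = 4.27
Slope factor = 1 + 28.3/20 = 2.415
ROS = 2.42 * 4.27 * 2.415 = 24.96 m/min

24.96


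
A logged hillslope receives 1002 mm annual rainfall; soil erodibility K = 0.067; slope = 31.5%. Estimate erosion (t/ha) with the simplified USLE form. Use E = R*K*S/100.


Formula: E = R * K * S / 100  (simplified USLE)
R * K = 1002 * 0.067 = 67.134
E = 67.134 * 31.5 / 100 = 21.15 t/ha

21.15


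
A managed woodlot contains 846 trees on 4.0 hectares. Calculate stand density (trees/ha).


Formula: Stand Density = N_trees / Area_ha
Density = 846 trees / 4.0 ha
Density = 212 trees/ha

212


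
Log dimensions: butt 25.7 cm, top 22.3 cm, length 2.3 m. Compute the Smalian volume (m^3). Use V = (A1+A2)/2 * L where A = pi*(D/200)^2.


Smalian: V = (A1 + A2)/2 * L,  A = pi*(D/200)^2
A1 = pi*(25.7/200)^2 = 0.051875 m^2
A2 = pi*(22.3/200)^2 = 0.039057 m^2
V = (0.051875+0.039057)/2*2.3 = 0.1046 m^3

0.1046


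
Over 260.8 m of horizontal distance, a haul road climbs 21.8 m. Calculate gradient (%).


Formula: Gradient = rise / run * 100
Gradient = 21.8 / 260.8 * 100 = 8.4%

8.4


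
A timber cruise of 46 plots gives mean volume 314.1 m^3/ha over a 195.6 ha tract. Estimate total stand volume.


Formula: Total Volume = Mean Volume per ha * Total Area
Total Volume = 314.1 m^3/ha * 195.6 ha
Total Volume = 61438 m^3

61438


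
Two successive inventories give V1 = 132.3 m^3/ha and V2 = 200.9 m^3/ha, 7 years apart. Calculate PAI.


Formula: PAI = (V_T2 - V_T1) / (T2 - T1)
Volume increment = 200.9 - 132.3 = 68.6 m^3/ha
PAI = 68.6 / 7 = 9.8 m^3/ha/year

9.8


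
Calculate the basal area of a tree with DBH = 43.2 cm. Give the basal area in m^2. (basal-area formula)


Formula: BA = pi * (DBH/2)^2 / 10000  (cm^2 to m^2)
Radius = DBH/2 = 43.2/2 = 21.6 cm
BA = pi * 21.6^2 / 10000
   = 1465.7415 cm^2 / 10000
   = 0.1466 m^2

0.1466


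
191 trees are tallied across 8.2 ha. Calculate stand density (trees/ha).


Formula: Stand Density = N_trees / Area_ha
Density = 191 trees / 8.2 ha
Density = 23 trees/ha

23


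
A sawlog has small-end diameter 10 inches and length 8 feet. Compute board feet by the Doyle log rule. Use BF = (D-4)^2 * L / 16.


Doyle: BF = (D - 4)^2 * L / 16
Adjusted diameter = 10 - 4 = 6 in
(D-4)^2 = 6^2 = 36
BF = 36 * 8 / 16 = 18 BF

18


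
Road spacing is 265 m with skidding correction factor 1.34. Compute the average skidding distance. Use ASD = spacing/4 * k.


Formula: ASD = (spacing / 4) * correction
Uncorrected distance = spacing / 4 = 265 / 4 = 66.25 m
ASD = 66.25 * 1.34 = 89 m

89


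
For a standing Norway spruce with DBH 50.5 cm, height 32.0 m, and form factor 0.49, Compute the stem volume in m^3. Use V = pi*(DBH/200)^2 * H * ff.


Formula: V = pi * (DBH/200)^2 * H * ff
Radius = DBH/200 = 50.5/200 = 0.2525 m
Radius^2 = 0.2525^2 = 0.06375625 m^2
V = pi * 0.06375625 * 32.0 * 0.49
V = 3.141 m^3

3.141


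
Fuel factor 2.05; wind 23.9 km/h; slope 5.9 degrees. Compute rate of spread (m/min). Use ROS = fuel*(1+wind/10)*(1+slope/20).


Formula: ROS = fuel * (1 + wind/10) * (1 + slope/20)
Wind factor = 1 + 23.9/10 = 3.39
Slope factor = 1 + 5.9/20 = 1.295
ROS = 2.05 * 3.39 * 1.295 = 9.0 m/min

9.0


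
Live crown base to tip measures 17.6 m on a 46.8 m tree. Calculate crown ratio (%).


Formula: Crown Ratio = (Crown Length / Total Height) * 100
CR = (17.6 m / 46.8 m) * 100
CR = 0.3761 * 100 = 37.6%

37.6


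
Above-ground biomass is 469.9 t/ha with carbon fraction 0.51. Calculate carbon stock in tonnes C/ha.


Formula: Carbon Stock = Biomass * Carbon Fraction
C = 469.9 t/ha * 0.51
C = 239.6 t C/ha

239.6


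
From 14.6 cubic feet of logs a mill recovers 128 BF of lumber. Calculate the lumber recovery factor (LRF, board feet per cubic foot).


Formula: LRF = Lumber Output (BF) / Log Input (ft^3)
LRF = 128 BF / 14.6 ft^3
LRF = 8.77 BF/ft^3

8.77


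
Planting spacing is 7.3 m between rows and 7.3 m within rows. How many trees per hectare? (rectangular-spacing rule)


Formula: TPH = 10000 m^2/ha / (spacing_x * spacing_y)
Area per tree = 7.3 m * 7.3 m = 53.29 m^2
TPH = 10000 / 53.29 = 188 trees/ha

188


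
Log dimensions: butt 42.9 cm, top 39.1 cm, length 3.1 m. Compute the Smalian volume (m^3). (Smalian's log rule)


Smalian: V = (A1 + A2)/2 * L,  A = pi*(D/200)^2
A1 = pi*(42.9/200)^2 = 0.144545 m^2
A2 = pi*(39.1/200)^2 = 0.120072 m^2
V = (0.144545+0.120072)/2*3.1 = 0.4102 m^3

0.4102


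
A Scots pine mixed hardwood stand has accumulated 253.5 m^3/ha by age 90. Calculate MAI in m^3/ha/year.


Formula: MAI = Total Volume / Stand Age
MAI = 253.5 m^3/ha / 90 years
MAI = 2.82 m^3/ha/year

2.82


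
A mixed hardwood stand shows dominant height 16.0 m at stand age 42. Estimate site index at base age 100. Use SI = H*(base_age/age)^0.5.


Formula: SI = H_dom * (base_age / age)^0.5
Age ratio = 100 / 42 = 2.38095
sqrt(age_ratio) = 1.54303
SI = 16.0 * 1.54303 = 24.7 m

24.7


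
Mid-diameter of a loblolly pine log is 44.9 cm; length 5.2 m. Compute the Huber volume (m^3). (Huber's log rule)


Huber: V = Am * L,  Am = pi*(Dm/200)^2
Am = pi*(44.9/200)^2 = 0.158337 m^2
V = 0.158337*5.2 = 0.8234 m^3

0.8234


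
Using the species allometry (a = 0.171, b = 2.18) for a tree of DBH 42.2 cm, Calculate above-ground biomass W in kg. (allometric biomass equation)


Formula: W = a * DBH^b  (allometric power law)
DBH^b = 42.2^2.18 = 3492.8597
W = 0.171 * 3492.8597 = 597.3 kg

597.3


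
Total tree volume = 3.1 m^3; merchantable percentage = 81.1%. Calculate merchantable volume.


Formula: MV = V_total * (merchantable_pct / 100)
Merchantable fraction = 81.1% / 100 = 0.811
MV = 3.1 m^3 * 0.811 = 2.514 m^3

2.514


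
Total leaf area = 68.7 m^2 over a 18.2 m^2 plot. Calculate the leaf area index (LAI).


Formula: LAI = total leaf area / ground area  (dimensionless)
LAI = 68.7 m^2 / 18.2 m^2
LAI = 3.77

3.77


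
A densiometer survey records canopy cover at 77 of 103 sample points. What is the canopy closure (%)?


Formula: Canopy closure = covered points / total points * 100
Closure = 77 / 103 * 100
Closure = 0.7476 * 100 = 74.8%

74.8


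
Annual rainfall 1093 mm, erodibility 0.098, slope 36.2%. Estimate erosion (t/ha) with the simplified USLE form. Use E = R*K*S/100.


Formula: E = R * K * S / 100  (simplified USLE)
R * K = 1093 * 0.098 = 107.114
E = 107.114 * 36.2 / 100 = 38.78 t/ha

38.78


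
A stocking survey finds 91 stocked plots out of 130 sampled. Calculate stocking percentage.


Formula: Stocking % = stocked plots / total plots * 100
Stocking = 91 / 130 * 100
Stocking = 0.7 * 100 = 70.0%

70.0


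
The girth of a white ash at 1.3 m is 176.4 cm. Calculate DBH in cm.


Formula: DBH = C / pi
DBH = 176.4 / pi
pi = 3.14159...
DBH = 56.1 cm

56.1


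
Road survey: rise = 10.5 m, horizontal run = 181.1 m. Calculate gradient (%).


Formula: Gradient = rise / run * 100
Gradient = 10.5 / 181.1 * 100 = 5.8%

5.8


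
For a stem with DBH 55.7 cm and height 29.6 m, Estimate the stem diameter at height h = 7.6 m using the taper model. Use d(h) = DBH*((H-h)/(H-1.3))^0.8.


Taper: d(h) = DBH * ((H - h) / (H - 1.3))^0.8
Numerator = H - h = 29.6 - 7.6 = 22.0 m
Denominator = H - 1.3 = 29.6 - 1.3 = 28.3 m
Ratio = 22.0 / 28.3 = 0.77739
d = 55.7 * 0.77739^0.8 = 45.5 cm

45.5


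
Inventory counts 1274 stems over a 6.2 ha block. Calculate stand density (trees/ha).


Formula: Stand Density = N_trees / Area_ha
Density = 1274 trees / 6.2 ha
Density = 205 trees/ha

205


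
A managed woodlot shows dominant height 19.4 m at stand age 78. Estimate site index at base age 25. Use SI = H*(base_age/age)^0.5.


Formula: SI = H_dom * (base_age / age)^0.5
Age ratio = 25 / 78 = 0.32051
sqrt(age_ratio) = 0.56614
SI = 19.4 * 0.56614 = 11.0 m

11.0


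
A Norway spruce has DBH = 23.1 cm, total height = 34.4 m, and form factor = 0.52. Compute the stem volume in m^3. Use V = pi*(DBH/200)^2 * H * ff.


Formula: V = pi * (DBH/200)^2 * H * ff
Radius = DBH/200 = 23.1/200 = 0.1155 m
Radius^2 = 0.1155^2 = 0.01334025 m^2
V = pi * 0.01334025 * 34.4 * 0.52
V = 0.75 m^3

0.75


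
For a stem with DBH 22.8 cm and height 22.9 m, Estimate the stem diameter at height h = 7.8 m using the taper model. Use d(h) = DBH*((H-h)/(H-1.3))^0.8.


Taper: d(h) = DBH * ((H - h) / (H - 1.3))^0.8
Numerator = H - h = 22.9 - 7.8 = 15.1 m
Denominator = H - 1.3 = 22.9 - 1.3 = 21.6 m
Ratio = 15.1 / 21.6 = 0.69907
d = 22.8 * 0.69907^0.8 = 17.1 cm

17.1


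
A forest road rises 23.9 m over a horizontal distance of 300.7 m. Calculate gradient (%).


Formula: Gradient = rise / run * 100
Gradient = 23.9 / 300.7 * 100 = 7.9%

7.9


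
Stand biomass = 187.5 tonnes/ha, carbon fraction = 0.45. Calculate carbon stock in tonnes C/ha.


Formula: Carbon Stock = Biomass * Carbon Fraction
C = 187.5 t/ha * 0.45
C = 84.4 t C/ha

84.4


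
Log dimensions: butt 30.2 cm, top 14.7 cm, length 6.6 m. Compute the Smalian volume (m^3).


Smalian: V = (A1 + A2)/2 * L,  A = pi*(D/200)^2
A1 = pi*(30.2/200)^2 = 0.071631 m^2
A2 = pi*(14.7/200)^2 = 0.016972 m^2
V = (0.071631+0.016972)/2*6.6 = 0.2924 m^3

0.2924


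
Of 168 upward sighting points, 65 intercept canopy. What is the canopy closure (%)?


Formula: Canopy closure = covered points / total points * 100
Closure = 65 / 168 * 100
Closure = 0.3869 * 100 = 38.7%

38.7


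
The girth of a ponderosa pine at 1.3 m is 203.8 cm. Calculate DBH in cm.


Formula: DBH = C / pi
DBH = 203.8 / pi
pi = 3.14159...
DBH = 64.9 cm

64.9


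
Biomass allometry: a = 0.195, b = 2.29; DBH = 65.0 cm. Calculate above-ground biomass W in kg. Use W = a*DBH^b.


Formula: W = a * DBH^b  (allometric power law)
DBH^b = 65.0^2.29 = 14176.5837
W = 0.195 * 14176.5837 = 2764.4 kg

2764.4


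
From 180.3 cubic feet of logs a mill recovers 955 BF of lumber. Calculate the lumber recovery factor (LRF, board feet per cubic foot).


Formula: LRF = Lumber Output (BF) / Log Input (ft^3)
LRF = 955 BF / 180.3 ft^3
LRF = 5.3 BF/ft^3

5.3


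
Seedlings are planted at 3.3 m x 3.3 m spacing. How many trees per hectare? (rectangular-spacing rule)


Formula: TPH = 10000 m^2/ha / (spacing_x * spacing_y)
Area per tree = 3.3 m * 3.3 m = 10.89 m^2
TPH = 10000 / 10.89 = 918 trees/ha

918


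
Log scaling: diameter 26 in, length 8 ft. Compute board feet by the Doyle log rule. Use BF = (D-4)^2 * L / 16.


Doyle: BF = (D - 4)^2 * L / 16
Adjusted diameter = 26 - 4 = 22 in
(D-4)^2 = 22^2 = 484
BF = 484 * 8 / 16 = 242 BF

242


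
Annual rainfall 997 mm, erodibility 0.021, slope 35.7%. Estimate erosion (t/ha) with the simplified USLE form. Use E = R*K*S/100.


Formula: E = R * K * S / 100  (simplified USLE)
R * K = 997 * 0.021 = 20.937
E = 20.937 * 35.7 / 100 = 7.47 t/ha

7.47


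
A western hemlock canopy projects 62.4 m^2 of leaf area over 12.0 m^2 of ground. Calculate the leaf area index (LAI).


Formula: LAI = total leaf area / ground area  (dimensionless)
LAI = 62.4 m^2 / 12.0 m^2
LAI = 5.2

5.2


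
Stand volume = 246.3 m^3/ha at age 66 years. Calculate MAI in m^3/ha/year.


Formula: MAI = Total Volume / Stand Age
MAI = 246.3 m^3/ha / 66 years
MAI = 3.73 m^3/ha/year

3.73


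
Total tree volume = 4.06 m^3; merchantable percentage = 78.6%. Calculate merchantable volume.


Formula: MV = V_total * (merchantable_pct / 100)
Merchantable fraction = 78.6% / 100 = 0.786
MV = 4.06 m^3 * 0.786 = 3.191 m^3

3.191


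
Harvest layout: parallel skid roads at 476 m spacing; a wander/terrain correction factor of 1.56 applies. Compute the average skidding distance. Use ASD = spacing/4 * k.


Formula: ASD = (spacing / 4) * correction
Uncorrected distance = spacing / 4 = 476 / 4 = 119 m
ASD = 119 * 1.56 = 186 m

186


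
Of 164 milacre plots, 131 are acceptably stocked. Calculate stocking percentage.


Formula: Stocking % = stocked plots / total plots * 100
Stocking = 131 / 164 * 100
Stocking = 0.7988 * 100 = 79.9%

79.9


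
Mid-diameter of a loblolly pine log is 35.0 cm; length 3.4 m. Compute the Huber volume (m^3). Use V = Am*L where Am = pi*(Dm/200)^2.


Huber: V = Am * L,  Am = pi*(Dm/200)^2
Am = pi*(35.0/200)^2 = 0.096211 m^2
V = 0.096211*3.4 = 0.3271 m^3

0.3271


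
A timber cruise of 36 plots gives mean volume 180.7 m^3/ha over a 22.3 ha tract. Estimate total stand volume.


Formula: Total Volume = Mean Volume per ha * Total Area
Total Volume = 180.7 m^3/ha * 22.3 ha
Total Volume = 4030 m^3

4030


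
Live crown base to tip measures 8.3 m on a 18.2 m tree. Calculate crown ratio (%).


Formula: Crown Ratio = (Crown Length / Total Height) * 100
CR = (8.3 m / 18.2 m) * 100
CR = 0.456 * 100 = 45.6%

45.6


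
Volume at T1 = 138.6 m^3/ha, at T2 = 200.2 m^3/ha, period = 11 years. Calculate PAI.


Formula: PAI = (V_T2 - V_T1) / (T2 - T1)
Volume increment = 200.2 - 138.6 = 61.6 m^3/ha
PAI = 61.6 / 11 = 5.6 m^3/ha/year

5.6


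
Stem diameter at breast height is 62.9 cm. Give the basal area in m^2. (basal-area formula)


Formula: BA = pi * (DBH/2)^2 / 10000  (cm^2 to m^2)
Radius = DBH/2 = 62.9/2 = 31.45 cm
BA = pi * 31.45^2 / 10000
   = 3107.3571 cm^2 / 10000
   = 0.3107 m^2

0.3107


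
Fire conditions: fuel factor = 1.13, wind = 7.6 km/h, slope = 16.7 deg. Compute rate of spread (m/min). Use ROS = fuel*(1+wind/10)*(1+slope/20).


Formula: ROS = fuel * (1 + wind/10) * (1 + slope/20)
Wind factor = 1 + 7.6/10 = 1.76
Slope factor = 1 + 16.7/20 = 1.835
ROS = 1.13 * 1.76 * 1.835 = 3.65 m/min

3.65


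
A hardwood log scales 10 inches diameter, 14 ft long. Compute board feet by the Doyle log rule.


Doyle: BF = (D - 4)^2 * L / 16
Adjusted diameter = 10 - 4 = 6 in
(D-4)^2 = 6^2 = 36
BF = 36 * 14 / 16 = 32 BF

32


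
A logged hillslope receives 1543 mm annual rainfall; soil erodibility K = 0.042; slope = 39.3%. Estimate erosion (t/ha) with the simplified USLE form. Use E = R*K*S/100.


Formula: E = R * K * S / 100  (simplified USLE)
R * K = 1543 * 0.042 = 64.806
E = 64.806 * 39.3 / 100 = 25.47 t/ha

25.47


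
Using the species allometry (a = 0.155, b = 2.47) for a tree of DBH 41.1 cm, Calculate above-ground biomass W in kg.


Formula: W = a * DBH^b  (allometric power law)
DBH^b = 41.1^2.47 = 9687.0
W = 0.155 * 9687.0 = 1501.5 kg

1501.5


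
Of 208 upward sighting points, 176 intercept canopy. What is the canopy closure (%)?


Formula: Canopy closure = covered points / total points * 100
Closure = 176 / 208 * 100
Closure = 0.8462 * 100 = 84.6%

84.6


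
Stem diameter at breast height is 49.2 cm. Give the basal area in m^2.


Formula: BA = pi * (DBH/2)^2 / 10000  (cm^2 to m^2)
Radius = DBH/2 = 49.2/2 = 24.6 cm
BA = pi * 24.6^2 / 10000
   = 1901.1662 cm^2 / 10000
   = 0.1901 m^2

0.1901


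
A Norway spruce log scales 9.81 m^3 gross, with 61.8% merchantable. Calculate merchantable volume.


Formula: MV = V_total * (merchantable_pct / 100)
Merchantable fraction = 61.8% / 100 = 0.618
MV = 9.81 m^3 * 0.618 = 6.063 m^3

6.063


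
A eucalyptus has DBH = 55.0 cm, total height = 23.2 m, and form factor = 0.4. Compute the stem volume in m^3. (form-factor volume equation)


Formula: V = pi * (DBH/200)^2 * H * ff
Radius = DBH/200 = 55.0/200 = 0.275 m
Radius^2 = 0.275^2 = 0.075625 m^2
V = pi * 0.075625 * 23.2 * 0.4
V = 2.205 m^3

2.205


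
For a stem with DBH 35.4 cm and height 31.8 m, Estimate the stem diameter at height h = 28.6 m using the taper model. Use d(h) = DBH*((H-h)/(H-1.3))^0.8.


Taper: d(h) = DBH * ((H - h) / (H - 1.3))^0.8
Numerator = H - h = 31.8 - 28.6 = 3.2 m
Denominator = H - 1.3 = 31.8 - 1.3 = 30.5 m
Ratio = 3.2 / 30.5 = 0.10492
d = 35.4 * 0.10492^0.8 = 5.8 cm

5.8


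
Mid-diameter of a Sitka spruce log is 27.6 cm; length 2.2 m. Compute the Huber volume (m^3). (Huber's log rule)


Huber: V = Am * L,  Am = pi*(Dm/200)^2
Am = pi*(27.6/200)^2 = 0.059828 m^2
V = 0.059828*2.2 = 0.1316 m^3

0.1316


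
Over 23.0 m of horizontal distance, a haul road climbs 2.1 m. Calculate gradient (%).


Formula: Gradient = rise / run * 100
Gradient = 2.1 / 23.0 * 100 = 9.1%

9.1


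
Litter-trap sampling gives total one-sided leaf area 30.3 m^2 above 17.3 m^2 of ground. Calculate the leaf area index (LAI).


Formula: LAI = total leaf area / ground area  (dimensionless)
LAI = 30.3 m^2 / 17.3 m^2
LAI = 1.75

1.75


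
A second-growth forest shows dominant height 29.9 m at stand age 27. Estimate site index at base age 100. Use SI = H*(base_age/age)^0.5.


Formula: SI = H_dom * (base_age / age)^0.5
Age ratio = 100 / 27 = 3.7037
sqrt(age_ratio) = 1.9245
SI = 29.9 * 1.9245 = 57.5 m

57.5


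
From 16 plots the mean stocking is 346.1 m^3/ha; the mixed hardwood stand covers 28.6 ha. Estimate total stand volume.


Formula: Total Volume = Mean Volume per ha * Total Area
Total Volume = 346.1 m^3/ha * 28.6 ha
Total Volume = 9898 m^3

9898


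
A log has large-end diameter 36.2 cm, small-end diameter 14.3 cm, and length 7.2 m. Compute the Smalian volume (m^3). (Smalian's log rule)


Smalian: V = (A1 + A2)/2 * L,  A = pi*(D/200)^2
A1 = pi*(36.2/200)^2 = 0.102922 m^2
A2 = pi*(14.3/200)^2 = 0.016061 m^2
V = (0.102922+0.016061)/2*7.2 = 0.4283 m^3

0.4283


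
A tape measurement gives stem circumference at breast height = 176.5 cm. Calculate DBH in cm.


Formula: DBH = C / pi
DBH = 176.5 / pi
pi = 3.14159...
DBH = 56.2 cm

56.2


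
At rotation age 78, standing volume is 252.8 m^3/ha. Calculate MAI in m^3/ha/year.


Formula: MAI = Total Volume / Stand Age
MAI = 252.8 m^3/ha / 78 years
MAI = 3.24 m^3/ha/year

3.24


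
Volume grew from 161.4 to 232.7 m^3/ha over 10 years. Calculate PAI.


Formula: PAI = (V_T2 - V_T1) / (T2 - T1)
Volume increment = 232.7 - 161.4 = 71.3 m^3/ha
PAI = 71.3 / 10 = 7.13 m^3/ha/year

7.13


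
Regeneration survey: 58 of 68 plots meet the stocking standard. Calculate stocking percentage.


Formula: Stocking % = stocked plots / total plots * 100
Stocking = 58 / 68 * 100
Stocking = 0.8529 * 100 = 85.3%

85.3


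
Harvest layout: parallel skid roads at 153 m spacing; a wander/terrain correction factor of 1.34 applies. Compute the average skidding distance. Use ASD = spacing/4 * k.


Formula: ASD = (spacing / 4) * correction
Uncorrected distance = spacing / 4 = 153 / 4 = 38.25 m
ASD = 38.25 * 1.34 = 51 m

51


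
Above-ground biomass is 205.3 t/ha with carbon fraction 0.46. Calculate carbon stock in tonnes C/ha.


Formula: Carbon Stock = Biomass * Carbon Fraction
C = 205.3 t/ha * 0.46
C = 94.4 t C/ha

94.4


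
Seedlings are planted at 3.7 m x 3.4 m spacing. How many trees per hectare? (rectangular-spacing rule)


Formula: TPH = 10000 m^2/ha / (spacing_x * spacing_y)
Area per tree = 3.7 m * 3.4 m = 12.58 m^2
TPH = 10000 / 12.58 = 795 trees/ha

795


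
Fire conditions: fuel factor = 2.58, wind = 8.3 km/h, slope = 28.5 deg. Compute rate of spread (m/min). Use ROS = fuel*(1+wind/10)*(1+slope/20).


Formula: ROS = fuel * (1 + wind/10) * (1 + slope/20)
Wind factor = 1 + 8.3/10 = 1.83
Slope factor = 1 + 28.5/20 = 2.425
ROS = 2.58 * 1.83 * 2.425 = 11.45 m/min

11.45


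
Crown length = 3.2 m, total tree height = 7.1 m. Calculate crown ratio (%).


Formula: Crown Ratio = (Crown Length / Total Height) * 100
CR = (3.2 m / 7.1 m) * 100
CR = 0.4507 * 100 = 45.1%

45.1


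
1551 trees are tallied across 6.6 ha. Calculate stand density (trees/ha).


Formula: Stand Density = N_trees / Area_ha
Density = 1551 trees / 6.6 ha
Density = 235 trees/ha

235


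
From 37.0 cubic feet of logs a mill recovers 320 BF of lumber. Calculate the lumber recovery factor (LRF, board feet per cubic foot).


Formula: LRF = Lumber Output (BF) / Log Input (ft^3)
LRF = 320 BF / 37.0 ft^3
LRF = 8.65 BF/ft^3

8.65


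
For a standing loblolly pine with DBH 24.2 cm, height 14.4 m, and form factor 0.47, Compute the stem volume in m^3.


Formula: V = pi * (DBH/200)^2 * H * ff
Radius = DBH/200 = 24.2/200 = 0.121 m
Radius^2 = 0.121^2 = 0.014641 m^2
V = pi * 0.014641 * 14.4 * 0.47
V = 0.311 m^3

0.311


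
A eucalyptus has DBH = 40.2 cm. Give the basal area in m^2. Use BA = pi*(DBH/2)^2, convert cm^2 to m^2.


Formula: BA = pi * (DBH/2)^2 / 10000  (cm^2 to m^2)
Radius = DBH/2 = 40.2/2 = 20.1 cm
BA = pi * 20.1^2 / 10000
   = 1269.2348 cm^2 / 10000
   = 0.1269 m^2

0.1269


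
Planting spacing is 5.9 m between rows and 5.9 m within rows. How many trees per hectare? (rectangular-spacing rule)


Formula: TPH = 10000 m^2/ha / (spacing_x * spacing_y)
Area per tree = 5.9 m * 5.9 m = 34.81 m^2
TPH = 10000 / 34.81 = 287 trees/ha

287


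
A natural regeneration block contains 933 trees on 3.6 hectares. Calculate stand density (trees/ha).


Formula: Stand Density = N_trees / Area_ha
Density = 933 trees / 3.6 ha
Density = 259 trees/ha

259


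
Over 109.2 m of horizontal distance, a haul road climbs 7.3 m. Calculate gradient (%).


Formula: Gradient = rise / run * 100
Gradient = 7.3 / 109.2 * 100 = 6.7%

6.7


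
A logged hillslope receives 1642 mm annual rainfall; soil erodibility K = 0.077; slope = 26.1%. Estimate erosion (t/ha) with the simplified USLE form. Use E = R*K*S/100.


Formula: E = R * K * S / 100  (simplified USLE)
R * K = 1642 * 0.077 = 126.434
E = 126.434 * 26.1 / 100 = 33.0 t/ha

33.0


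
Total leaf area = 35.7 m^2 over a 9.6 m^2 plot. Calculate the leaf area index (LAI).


Formula: LAI = total leaf area / ground area  (dimensionless)
LAI = 35.7 m^2 / 9.6 m^2
LAI = 3.72

3.72


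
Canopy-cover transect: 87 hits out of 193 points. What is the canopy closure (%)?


Formula: Canopy closure = covered points / total points * 100
Closure = 87 / 193 * 100
Closure = 0.4508 * 100 = 45.1%

45.1


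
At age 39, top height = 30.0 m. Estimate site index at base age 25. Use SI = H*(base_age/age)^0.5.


Formula: SI = H_dom * (base_age / age)^0.5
Age ratio = 25 / 39 = 0.64103
sqrt(age_ratio) = 0.80064
SI = 30.0 * 0.80064 = 24.0 m

24.0


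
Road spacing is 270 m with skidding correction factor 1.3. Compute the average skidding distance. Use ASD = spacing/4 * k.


Formula: ASD = (spacing / 4) * correction
Uncorrected distance = spacing / 4 = 270 / 4 = 67.5 m
ASD = 67.5 * 1.3 = 88 m

88


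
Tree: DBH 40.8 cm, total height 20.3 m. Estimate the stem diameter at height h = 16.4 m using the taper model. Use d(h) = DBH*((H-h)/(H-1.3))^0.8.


Taper: d(h) = DBH * ((H - h) / (H - 1.3))^0.8
Numerator = H - h = 20.3 - 16.4 = 3.9 m
Denominator = H - 1.3 = 20.3 - 1.3 = 19.0 m
Ratio = 3.9 / 19.0 = 0.20526
d = 40.8 * 0.20526^0.8 = 11.5 cm

11.5


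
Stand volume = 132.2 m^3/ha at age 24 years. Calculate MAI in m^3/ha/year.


Formula: MAI = Total Volume / Stand Age
MAI = 132.2 m^3/ha / 24 years
MAI = 5.51 m^3/ha/year

5.51


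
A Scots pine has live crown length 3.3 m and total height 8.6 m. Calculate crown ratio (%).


Formula: Crown Ratio = (Crown Length / Total Height) * 100
CR = (3.3 m / 8.6 m) * 100
CR = 0.3837 * 100 = 38.4%

38.4


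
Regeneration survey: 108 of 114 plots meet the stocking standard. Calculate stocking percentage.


Formula: Stocking % = stocked plots / total plots * 100
Stocking = 108 / 114 * 100
Stocking = 0.9474 * 100 = 94.7%

94.7


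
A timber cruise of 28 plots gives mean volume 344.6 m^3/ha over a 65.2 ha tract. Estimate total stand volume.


Formula: Total Volume = Mean Volume per ha * Total Area
Total Volume = 344.6 m^3/ha * 65.2 ha
Total Volume = 22468 m^3

22468


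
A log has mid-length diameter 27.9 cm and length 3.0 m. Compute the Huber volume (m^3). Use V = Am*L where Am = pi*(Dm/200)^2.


Huber: V = Am * L,  Am = pi*(Dm/200)^2
Am = pi*(27.9/200)^2 = 0.061136 m^2
V = 0.061136*3.0 = 0.1834 m^3

0.1834


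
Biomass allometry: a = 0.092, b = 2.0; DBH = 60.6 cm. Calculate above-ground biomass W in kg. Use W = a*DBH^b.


Formula: W = a * DBH^b  (allometric power law)
DBH^b = 60.6^2.0 = 3672.36
W = 0.092 * 3672.36 = 337.9 kg

337.9


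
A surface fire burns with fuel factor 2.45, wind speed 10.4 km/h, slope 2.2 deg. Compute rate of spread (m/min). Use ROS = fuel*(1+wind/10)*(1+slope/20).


Formula: ROS = fuel * (1 + wind/10) * (1 + slope/20)
Wind factor = 1 + 10.4/10 = 2.04
Slope factor = 1 + 2.2/20 = 1.11
ROS = 2.45 * 2.04 * 1.11 = 5.55 m/min

5.55


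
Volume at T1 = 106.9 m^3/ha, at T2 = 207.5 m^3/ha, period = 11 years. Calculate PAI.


Formula: PAI = (V_T2 - V_T1) / (T2 - T1)
Volume increment = 207.5 - 106.9 = 100.6 m^3/ha
PAI = 100.6 / 11 = 9.15 m^3/ha/year

9.15


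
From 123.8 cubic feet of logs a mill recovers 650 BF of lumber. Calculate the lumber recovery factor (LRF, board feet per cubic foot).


Formula: LRF = Lumber Output (BF) / Log Input (ft^3)
LRF = 650 BF / 123.8 ft^3
LRF = 5.25 BF/ft^3

5.25


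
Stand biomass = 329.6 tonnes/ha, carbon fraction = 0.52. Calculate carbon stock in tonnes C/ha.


Formula: Carbon Stock = Biomass * Carbon Fraction
C = 329.6 t/ha * 0.52
C = 171.4 t C/ha

171.4


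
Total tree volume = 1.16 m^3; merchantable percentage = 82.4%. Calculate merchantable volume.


Formula: MV = V_total * (merchantable_pct / 100)
Merchantable fraction = 82.4% / 100 = 0.824
MV = 1.16 m^3 * 0.824 = 0.956 m^3

0.956


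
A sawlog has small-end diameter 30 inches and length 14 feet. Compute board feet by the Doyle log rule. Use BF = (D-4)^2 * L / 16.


Doyle: BF = (D - 4)^2 * L / 16
Adjusted diameter = 30 - 4 = 26 in
(D-4)^2 = 26^2 = 676
BF = 676 * 14 / 16 = 592 BF

592


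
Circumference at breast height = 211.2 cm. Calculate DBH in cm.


Formula: DBH = C / pi
DBH = 211.2 / pi
pi = 3.14159...
DBH = 67.2 cm

67.2


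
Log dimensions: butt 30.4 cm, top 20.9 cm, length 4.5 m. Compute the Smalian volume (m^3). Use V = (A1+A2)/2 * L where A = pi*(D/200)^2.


Smalian: V = (A1 + A2)/2 * L,  A = pi*(D/200)^2
A1 = pi*(30.4/200)^2 = 0.072583 m^2
A2 = pi*(20.9/200)^2 = 0.034307 m^2
V = (0.072583+0.034307)/2*4.5 = 0.2405 m^3

0.2405


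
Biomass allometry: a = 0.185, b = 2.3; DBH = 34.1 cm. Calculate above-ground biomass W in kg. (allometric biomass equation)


Formula: W = a * DBH^b  (allometric power law)
DBH^b = 34.1^2.3 = 3352.2398
W = 0.185 * 3352.2398 = 620.2 kg

620.2


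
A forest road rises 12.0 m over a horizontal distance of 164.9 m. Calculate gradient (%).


Formula: Gradient = rise / run * 100
Gradient = 12.0 / 164.9 * 100 = 7.3%

7.3


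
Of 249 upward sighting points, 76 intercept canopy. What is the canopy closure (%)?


Formula: Canopy closure = covered points / total points * 100
Closure = 76 / 249 * 100
Closure = 0.3052 * 100 = 30.5%

30.5


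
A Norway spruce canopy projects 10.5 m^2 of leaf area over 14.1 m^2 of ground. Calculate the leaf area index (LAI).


Formula: LAI = total leaf area / ground area  (dimensionless)
LAI = 10.5 m^2 / 14.1 m^2
LAI = 0.74

0.74


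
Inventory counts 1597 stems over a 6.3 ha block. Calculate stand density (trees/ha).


Formula: Stand Density = N_trees / Area_ha
Density = 1597 trees / 6.3 ha
Density = 253 trees/ha

253


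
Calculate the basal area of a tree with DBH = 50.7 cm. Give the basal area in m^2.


Formula: BA = pi * (DBH/2)^2 / 10000  (cm^2 to m^2)
Radius = DBH/2 = 50.7/2 = 25.35 cm
BA = pi * 25.35^2 / 10000
   = 2018.8581 cm^2 / 10000
   = 0.2019 m^2

0.2019


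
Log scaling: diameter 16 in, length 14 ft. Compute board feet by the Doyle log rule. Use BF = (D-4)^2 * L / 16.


Doyle: BF = (D - 4)^2 * L / 16
Adjusted diameter = 16 - 4 = 12 in
(D-4)^2 = 12^2 = 144
BF = 144 * 14 / 16 = 126 BF

126


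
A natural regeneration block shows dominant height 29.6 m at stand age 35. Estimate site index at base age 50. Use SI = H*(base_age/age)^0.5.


Formula: SI = H_dom * (base_age / age)^0.5
Age ratio = 50 / 35 = 1.42857
sqrt(age_ratio) = 1.19523
SI = 29.6 * 1.19523 = 35.4 m

35.4


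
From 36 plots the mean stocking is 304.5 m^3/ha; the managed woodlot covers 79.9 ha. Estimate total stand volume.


Formula: Total Volume = Mean Volume per ha * Total Area
Total Volume = 304.5 m^3/ha * 79.9 ha
Total Volume = 24330 m^3

24330


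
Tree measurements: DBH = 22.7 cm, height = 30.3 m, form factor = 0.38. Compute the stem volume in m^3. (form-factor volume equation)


Formula: V = pi * (DBH/200)^2 * H * ff
Radius = DBH/200 = 22.7/200 = 0.1135 m
Radius^2 = 0.1135^2 = 0.01288225 m^2
V = pi * 0.01288225 * 30.3 * 0.38
V = 0.466 m^3

0.466


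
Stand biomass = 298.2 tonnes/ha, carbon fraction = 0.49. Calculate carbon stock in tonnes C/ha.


Formula: Carbon Stock = Biomass * Carbon Fraction
C = 298.2 t/ha * 0.49
C = 146.1 t C/ha

146.1
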